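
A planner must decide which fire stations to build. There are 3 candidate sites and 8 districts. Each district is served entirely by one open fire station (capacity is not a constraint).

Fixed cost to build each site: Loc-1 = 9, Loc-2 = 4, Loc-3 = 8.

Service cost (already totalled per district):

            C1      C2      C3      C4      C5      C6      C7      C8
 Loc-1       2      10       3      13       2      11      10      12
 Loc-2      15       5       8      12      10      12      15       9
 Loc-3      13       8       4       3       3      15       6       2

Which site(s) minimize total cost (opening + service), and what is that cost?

For any fixed open set, each district goes to its cheapest open site; total = fixed + service.
{Loc-1, Loc-3}: C1→Loc-1 2, C2→Loc-3 8, C3→Loc-1 3, C4→Loc-3 3, C5→Loc-1 2, C6→Loc-1 11, C7→Loc-3 6, C8→Loc-3 2. Service 37; fixed 17; total 54.
{Loc-1, Loc-2, Loc-3}: service 34 + fixed 21 = 55
{Loc-2, Loc-3}: service 48 + fixed 12 = 60
{Loc-2}: C1→Loc-2 15, C2→Loc-2 5, C3→Loc-2 8, C4→Loc-2 12, C5→Loc-2 10, C6→Loc-2 12, C7→Loc-2 15, C8→Loc-2 9. Service 86; fixed 4; total 90.
(All 7 nonempty subsets were checked; Loc-1 and Loc-3 is lowest.)

Open Loc-1 and Loc-3; minimum total cost 54.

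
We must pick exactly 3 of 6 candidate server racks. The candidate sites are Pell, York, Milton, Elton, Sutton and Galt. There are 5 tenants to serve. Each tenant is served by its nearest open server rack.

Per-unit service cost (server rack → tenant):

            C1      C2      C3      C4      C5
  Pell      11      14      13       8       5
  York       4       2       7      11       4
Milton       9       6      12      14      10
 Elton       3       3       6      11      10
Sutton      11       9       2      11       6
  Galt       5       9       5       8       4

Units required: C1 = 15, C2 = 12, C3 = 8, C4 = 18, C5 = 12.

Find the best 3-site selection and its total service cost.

With exactly 3 open, each tenant uses its cheapest among the chosen.
{Elton, Sutton, Galt}: C1→Elton 3·15=45, C2→Elton 3·12=36, C3→Sutton 2·8=16, C4→Galt 8·18=144, C5→Galt 4·12=48. Service cost 289.
{Pell, York, Sutton}: service cost 292
{York, Sutton, Galt}: service cost 292
Among all 20 size-3 choices, {Elton, Sutton, Galt} is lowest.

Choose Elton, Sutton and Galt; total service cost 289.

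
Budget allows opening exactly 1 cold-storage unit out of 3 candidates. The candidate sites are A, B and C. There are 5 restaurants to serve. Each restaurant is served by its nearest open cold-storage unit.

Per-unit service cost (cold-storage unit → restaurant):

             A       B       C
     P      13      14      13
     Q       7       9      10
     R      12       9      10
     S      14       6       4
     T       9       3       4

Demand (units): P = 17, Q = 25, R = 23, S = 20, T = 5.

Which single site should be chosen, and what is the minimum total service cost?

Choose C only; total service cost 801.

With exactly 1 open, each restaurant uses its cheapest among the chosen.
{C}: P→C 13·17=221, Q→C 10·25=250, R→C 10·23=230, S→C 4·20=80, T→C 4·5=20. Service cost 801.
{B}: service cost 805
{A}: service cost 997
Among all 3 size-1 choices, {C} is lowest.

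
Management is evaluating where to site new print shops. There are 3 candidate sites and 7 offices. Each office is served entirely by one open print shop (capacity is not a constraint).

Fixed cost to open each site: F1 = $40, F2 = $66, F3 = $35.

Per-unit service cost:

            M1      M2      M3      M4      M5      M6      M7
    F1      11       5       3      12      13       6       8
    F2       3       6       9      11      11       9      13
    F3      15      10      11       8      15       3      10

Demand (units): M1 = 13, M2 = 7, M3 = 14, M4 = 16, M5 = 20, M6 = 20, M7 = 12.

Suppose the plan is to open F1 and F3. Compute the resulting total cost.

Each office is assigned to its cheapest site among the open ones.
{F1, F3}: M1→F1 11·13=143, M2→F1 5·7=35, M3→F1 3·14=42, M4→F3 8·16=128, M5→F1 13·20=260, M6→F3 3·20=60, M7→F1 8·12=96. Service 764; fixed 75; total 839.

Total cost: 839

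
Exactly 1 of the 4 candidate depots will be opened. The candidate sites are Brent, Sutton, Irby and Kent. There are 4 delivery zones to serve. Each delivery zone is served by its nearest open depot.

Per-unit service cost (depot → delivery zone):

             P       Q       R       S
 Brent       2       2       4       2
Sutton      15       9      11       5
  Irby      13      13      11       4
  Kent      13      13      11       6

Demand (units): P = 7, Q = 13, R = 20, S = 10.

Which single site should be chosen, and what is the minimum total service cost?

Choose Brent only; total service cost 140.

With exactly 1 open, each delivery zone uses its cheapest among the chosen.
{Brent}: P→Brent 2·7=14, Q→Brent 2·13=26, R→Brent 4·20=80, S→Brent 2·10=20. Service cost 140.
{Sutton}: service cost 492
{Irby}: service cost 520
Among all 4 size-1 choices, {Brent} is lowest.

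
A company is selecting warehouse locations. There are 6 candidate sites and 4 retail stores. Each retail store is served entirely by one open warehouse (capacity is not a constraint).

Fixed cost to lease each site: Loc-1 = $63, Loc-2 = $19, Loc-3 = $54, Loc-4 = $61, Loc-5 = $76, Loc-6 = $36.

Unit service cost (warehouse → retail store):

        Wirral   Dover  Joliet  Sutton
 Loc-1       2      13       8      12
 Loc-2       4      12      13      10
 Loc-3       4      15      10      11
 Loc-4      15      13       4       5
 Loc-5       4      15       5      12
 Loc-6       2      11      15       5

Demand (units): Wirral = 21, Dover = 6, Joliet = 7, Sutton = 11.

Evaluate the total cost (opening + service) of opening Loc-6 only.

Each retail store is assigned to its cheapest site among the open ones.
{Loc-6}: Wirral→Loc-6 2·21=42, Dover→Loc-6 11·6=66, Joliet→Loc-6 15·7=105, Sutton→Loc-6 5·11=55. Service 268; fixed 36; total 304.

Total cost: 304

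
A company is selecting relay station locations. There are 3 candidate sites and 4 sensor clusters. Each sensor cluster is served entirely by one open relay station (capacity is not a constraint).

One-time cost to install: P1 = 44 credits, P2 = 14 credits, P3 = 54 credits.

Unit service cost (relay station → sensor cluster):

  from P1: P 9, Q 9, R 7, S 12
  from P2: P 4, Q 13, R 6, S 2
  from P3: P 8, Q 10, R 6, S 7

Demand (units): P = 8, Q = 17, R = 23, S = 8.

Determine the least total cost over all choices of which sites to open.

Minimum total cost: 397

For any fixed open set, each sensor cluster goes to its cheapest open site; total = fixed + service.
{P1, P2}: P→P2 4·8=32, Q→P1 9·17=153, R→P2 6·23=138, S→P2 2·8=16. Service 339; fixed 58; total 397.
{P2}: P→P2 4·8=32, Q→P2 13·17=221, R→P2 6·23=138, S→P2 2·8=16. Service 407; fixed 14; total 421.
{P2, P3}: service 356 + fixed 68 = 424
{P1, P2, P3}: P→P2 4·8=32, Q→P1 9·17=153, R→P2 6·23=138, S→P2 2·8=16. Service 339; fixed 112; total 451.
(All 7 nonempty subsets were checked; P1 and P2 is lowest.)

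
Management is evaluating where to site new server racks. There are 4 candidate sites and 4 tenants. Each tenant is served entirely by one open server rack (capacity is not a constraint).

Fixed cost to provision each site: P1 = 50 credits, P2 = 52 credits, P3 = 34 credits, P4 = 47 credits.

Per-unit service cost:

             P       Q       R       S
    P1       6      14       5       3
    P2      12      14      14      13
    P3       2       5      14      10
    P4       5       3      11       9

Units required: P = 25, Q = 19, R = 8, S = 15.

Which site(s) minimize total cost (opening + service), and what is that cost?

Open P1 and P3; minimum total cost 314.

For any fixed open set, each tenant goes to its cheapest open site; total = fixed + service.
{P1, P3}: P→P3 2·25=50, Q→P3 5·19=95, R→P1 5·8=40, S→P1 3·15=45. Service 230; fixed 84; total 314.
{P1, P3, P4}: service 192 + fixed 131 = 323
{P1, P4}: P→P4 5·25=125, Q→P4 3·19=57, R→P1 5·8=40, S→P1 3·15=45. Service 267; fixed 97; total 364.
{P1, P2, P3, P4}: service 192 + fixed 183 = 375
No other subset beats 314.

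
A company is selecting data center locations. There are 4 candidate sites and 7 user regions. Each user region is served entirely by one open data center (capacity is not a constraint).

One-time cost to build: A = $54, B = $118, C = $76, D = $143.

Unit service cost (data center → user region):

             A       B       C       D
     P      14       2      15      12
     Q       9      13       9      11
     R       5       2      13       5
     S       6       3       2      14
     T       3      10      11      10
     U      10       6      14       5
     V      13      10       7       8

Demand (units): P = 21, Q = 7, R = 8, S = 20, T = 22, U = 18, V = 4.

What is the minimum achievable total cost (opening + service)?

For any fixed open set, each user region goes to its cheapest open site; total = fixed + service.
{A, B}: P→B 2·21=42, Q→A 9·7=63, R→B 2·8=16, S→B 3·20=60, T→A 3·22=66, U→B 6·18=108, V→B 10·4=40. Service 395; fixed 172; total 567.
{A, B, C}: P→B 2·21=42, Q→A 9·7=63, R→B 2·8=16, S→C 2·20=40, T→A 3·22=66, U→B 6·18=108, V→C 7·4=28. Service 363; fixed 248; total 611.
{A, B, D}: P→B 2·21=42, Q→A 9·7=63, R→B 2·8=16, S→B 3·20=60, T→A 3·22=66, U→D 5·18=90, V→D 8·4=32. Service 369; fixed 315; total 684.
{A, B, C, D}: service 345 + fixed 391 = 736
(All 15 nonempty subsets were checked; A and B is lowest.)

Minimum total cost: 567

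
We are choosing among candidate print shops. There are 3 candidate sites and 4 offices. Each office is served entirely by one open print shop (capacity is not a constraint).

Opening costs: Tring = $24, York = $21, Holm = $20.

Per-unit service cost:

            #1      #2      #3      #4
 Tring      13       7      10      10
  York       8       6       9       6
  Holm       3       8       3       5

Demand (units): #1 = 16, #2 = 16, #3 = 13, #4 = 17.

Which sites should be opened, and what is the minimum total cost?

Open York and Holm; minimum total cost 309.

For any fixed open set, each office goes to its cheapest open site; total = fixed + service.
{York, Holm}: #1→Holm 3·16=48, #2→York 6·16=96, #3→Holm 3·13=39, #4→Holm 5·17=85. Service 268; fixed 41; total 309.
{Holm}: service 300 + fixed 20 = 320
{Tring, Holm}: #1→Holm 3·16=48, #2→Tring 7·16=112, #3→Holm 3·13=39, #4→Holm 5·17=85. Service 284; fixed 44; total 328.
{Tring, York, Holm}: #1→Holm 3·16=48, #2→York 6·16=96, #3→Holm 3·13=39, #4→Holm 5·17=85. Service 268; fixed 65; total 333.
No other subset beats 309.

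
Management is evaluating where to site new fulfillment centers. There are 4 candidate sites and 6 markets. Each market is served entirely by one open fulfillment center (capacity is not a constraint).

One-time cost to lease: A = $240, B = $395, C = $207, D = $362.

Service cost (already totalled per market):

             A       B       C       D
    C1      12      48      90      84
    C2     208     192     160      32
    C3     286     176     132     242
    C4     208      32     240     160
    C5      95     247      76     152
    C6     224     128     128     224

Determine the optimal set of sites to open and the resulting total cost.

For any fixed open set, each market goes to its cheapest open site; total = fixed + service.
{C}: C1→C 90, C2→C 160, C3→C 132, C4→C 240, C5→C 76, C6→C 128. Service 826; fixed 207; total 1033.
{A, C}: service 716 + fixed 447 = 1163
{B, C}: service 576 + fixed 602 = 1178
{A, B, C, D}: C1→A 12, C2→D 32, C3→C 132, C4→B 32, C5→C 76, C6→B 128. Service 412; fixed 1204; total 1616.
No other subset beats 1033.

Open C only; minimum total cost 1033.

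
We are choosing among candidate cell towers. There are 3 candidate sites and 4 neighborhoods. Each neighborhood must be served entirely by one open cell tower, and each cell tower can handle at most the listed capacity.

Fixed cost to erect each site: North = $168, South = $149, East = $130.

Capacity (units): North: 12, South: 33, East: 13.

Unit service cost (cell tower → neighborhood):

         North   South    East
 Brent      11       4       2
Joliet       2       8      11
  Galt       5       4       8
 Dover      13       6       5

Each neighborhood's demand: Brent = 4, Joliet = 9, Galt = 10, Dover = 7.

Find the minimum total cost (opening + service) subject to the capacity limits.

Open {South}: Brent→South 4·4=16, Joliet→South 8·9=72, Galt→South 4·10=40, Dover→South 6·7=42.
Loads: South carries 30/33. Service 170; fixed 149; total 319.
Next best feasible plan costs 433.

Minimum total cost: 319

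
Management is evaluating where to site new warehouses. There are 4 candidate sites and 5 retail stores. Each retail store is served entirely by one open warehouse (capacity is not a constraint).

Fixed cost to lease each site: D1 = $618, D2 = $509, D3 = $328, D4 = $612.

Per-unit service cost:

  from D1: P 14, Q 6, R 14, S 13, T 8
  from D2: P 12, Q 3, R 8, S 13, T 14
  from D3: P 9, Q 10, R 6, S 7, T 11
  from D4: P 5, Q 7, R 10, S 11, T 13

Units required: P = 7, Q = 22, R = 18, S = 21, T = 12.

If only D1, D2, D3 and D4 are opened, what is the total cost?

Each retail store is assigned to its cheapest site among the open ones.
{D1, D2, D3, D4}: P→D4 5·7=35, Q→D2 3·22=66, R→D3 6·18=108, S→D3 7·21=147, T→D1 8·12=96. Service 452; fixed 2067; total 2519.

Total cost: 2519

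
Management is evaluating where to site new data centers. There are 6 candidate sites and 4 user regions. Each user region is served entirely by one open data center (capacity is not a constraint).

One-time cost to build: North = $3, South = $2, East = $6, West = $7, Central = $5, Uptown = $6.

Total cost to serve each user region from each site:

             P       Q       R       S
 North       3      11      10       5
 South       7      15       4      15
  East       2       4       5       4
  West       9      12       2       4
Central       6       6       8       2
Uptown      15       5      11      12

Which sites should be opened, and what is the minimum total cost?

Open East only; minimum total cost 21.

For any fixed open set, each user region goes to its cheapest open site; total = fixed + service.
{East}: P→East 2, Q→East 4, R→East 5, S→East 4. Service 15; fixed 6; total 21.
{South, East}: service 14 + fixed 8 = 22
{North, East}: service 15 + fixed 9 = 24
{North, South, East, West, Central, Uptown}: P→East 2, Q→East 4, R→West 2, S→Central 2. Service 10; fixed 29; total 39.
No other subset beats 21.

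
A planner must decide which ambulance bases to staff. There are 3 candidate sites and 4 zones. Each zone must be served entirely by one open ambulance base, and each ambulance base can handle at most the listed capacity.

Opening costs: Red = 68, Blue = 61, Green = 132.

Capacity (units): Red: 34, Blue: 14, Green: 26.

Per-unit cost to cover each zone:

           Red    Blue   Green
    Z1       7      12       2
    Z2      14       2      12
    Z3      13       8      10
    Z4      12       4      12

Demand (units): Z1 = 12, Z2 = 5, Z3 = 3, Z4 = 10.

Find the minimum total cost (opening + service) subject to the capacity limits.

Minimum total cost: 341

Open {Blue, Green}: Z1→Green 2·12=24, Z2→Green 12·5=60, Z3→Blue 8·3=24, Z4→Blue 4·10=40.
Loads: Blue carries 13/14, Green carries 17/26. Service 148; fixed 193; total 341.
Next best feasible plan costs 347.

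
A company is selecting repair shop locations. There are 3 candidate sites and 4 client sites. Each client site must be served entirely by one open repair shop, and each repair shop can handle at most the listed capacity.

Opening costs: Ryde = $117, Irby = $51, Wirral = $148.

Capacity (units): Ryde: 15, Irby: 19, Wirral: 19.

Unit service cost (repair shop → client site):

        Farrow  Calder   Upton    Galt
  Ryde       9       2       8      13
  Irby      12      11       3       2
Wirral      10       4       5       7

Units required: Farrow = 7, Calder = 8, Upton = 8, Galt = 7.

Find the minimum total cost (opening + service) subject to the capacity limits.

Minimum total cost: 285

Open {Ryde, Irby}: Farrow→Ryde 9·7=63, Calder→Ryde 2·8=16, Upton→Irby 3·8=24, Galt→Irby 2·7=14.
Loads: Ryde carries 15/15, Irby carries 15/19. Service 117; fixed 168; total 285.
Next best feasible plan costs 339.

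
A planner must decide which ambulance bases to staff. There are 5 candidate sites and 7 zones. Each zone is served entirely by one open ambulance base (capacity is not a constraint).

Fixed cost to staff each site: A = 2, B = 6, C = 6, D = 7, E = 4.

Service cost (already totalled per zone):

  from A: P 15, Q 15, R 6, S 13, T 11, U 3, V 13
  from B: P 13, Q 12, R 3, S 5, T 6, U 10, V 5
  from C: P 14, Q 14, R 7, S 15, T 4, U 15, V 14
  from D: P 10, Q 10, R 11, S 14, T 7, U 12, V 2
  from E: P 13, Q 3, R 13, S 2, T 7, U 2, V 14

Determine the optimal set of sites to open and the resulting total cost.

For any fixed open set, each zone goes to its cheapest open site; total = fixed + service.
{B, E}: P→B 13, Q→E 3, R→B 3, S→E 2, T→B 6, U→E 2, V→B 5. Service 34; fixed 10; total 44.
{A, D, E}: service 32 + fixed 13 = 45
{B, D, E}: service 28 + fixed 17 = 45
{A, B, C, D, E}: service 26 + fixed 25 = 51
No other subset beats 44.

Open B and E; minimum total cost 44.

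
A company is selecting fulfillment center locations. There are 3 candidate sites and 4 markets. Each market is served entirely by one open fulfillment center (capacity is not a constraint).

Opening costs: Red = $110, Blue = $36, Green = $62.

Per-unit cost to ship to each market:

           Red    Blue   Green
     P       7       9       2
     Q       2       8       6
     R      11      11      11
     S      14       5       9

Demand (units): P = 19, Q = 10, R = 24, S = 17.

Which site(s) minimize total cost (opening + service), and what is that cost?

Open Blue and Green; minimum total cost 545.

For any fixed open set, each market goes to its cheapest open site; total = fixed + service.
{Blue, Green}: P→Green 2·19=38, Q→Green 6·10=60, R→Blue 11·24=264, S→Blue 5·17=85. Service 447; fixed 98; total 545.
{Green}: service 515 + fixed 62 = 577
{Red, Blue, Green}: service 407 + fixed 208 = 615
{Blue}: P→Blue 9·19=171, Q→Blue 8·10=80, R→Blue 11·24=264, S→Blue 5·17=85. Service 600; fixed 36; total 636.
No other subset beats 545.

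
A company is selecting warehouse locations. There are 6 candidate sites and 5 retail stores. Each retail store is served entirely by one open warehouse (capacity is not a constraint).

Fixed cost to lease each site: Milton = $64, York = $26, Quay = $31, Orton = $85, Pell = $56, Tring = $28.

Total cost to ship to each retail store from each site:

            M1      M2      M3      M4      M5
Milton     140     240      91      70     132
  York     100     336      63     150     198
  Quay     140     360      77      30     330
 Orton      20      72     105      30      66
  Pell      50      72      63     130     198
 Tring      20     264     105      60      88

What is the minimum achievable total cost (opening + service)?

Minimum total cost: 362

For any fixed open set, each retail store goes to its cheapest open site; total = fixed + service.
{York, Orton}: M1→Orton 20, M2→Orton 72, M3→York 63, M4→Orton 30, M5→Orton 66. Service 251; fixed 111; total 362.
{Orton}: M1→Orton 20, M2→Orton 72, M3→Orton 105, M4→Orton 30, M5→Orton 66. Service 293; fixed 85; total 378.
{Quay, Orton}: service 265 + fixed 116 = 381
{Milton, York, Quay, Orton, Pell, Tring}: service 251 + fixed 290 = 541
No other subset beats 362.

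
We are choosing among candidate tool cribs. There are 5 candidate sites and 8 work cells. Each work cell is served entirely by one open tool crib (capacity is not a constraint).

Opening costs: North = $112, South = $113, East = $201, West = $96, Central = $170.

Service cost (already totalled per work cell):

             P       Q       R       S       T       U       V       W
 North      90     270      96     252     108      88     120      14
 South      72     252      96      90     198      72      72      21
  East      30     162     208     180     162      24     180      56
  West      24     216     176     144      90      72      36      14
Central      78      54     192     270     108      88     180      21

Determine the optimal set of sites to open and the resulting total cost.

For any fixed open set, each work cell goes to its cheapest open site; total = fixed + service.
{South, West}: P→West 24, Q→West 216, R→South 96, S→South 90, T→West 90, U→South 72, V→West 36, W→West 14. Service 638; fixed 209; total 847.
{South, West, Central}: service 476 + fixed 379 = 855
{South, Central}: service 585 + fixed 283 = 868
{North, South, East, West, Central}: P→West 24, Q→Central 54, R→North 96, S→South 90, T→West 90, U→East 24, V→West 36, W→North 14. Service 428; fixed 692; total 1120.
No other subset beats 847.

Open South and West; minimum total cost 847.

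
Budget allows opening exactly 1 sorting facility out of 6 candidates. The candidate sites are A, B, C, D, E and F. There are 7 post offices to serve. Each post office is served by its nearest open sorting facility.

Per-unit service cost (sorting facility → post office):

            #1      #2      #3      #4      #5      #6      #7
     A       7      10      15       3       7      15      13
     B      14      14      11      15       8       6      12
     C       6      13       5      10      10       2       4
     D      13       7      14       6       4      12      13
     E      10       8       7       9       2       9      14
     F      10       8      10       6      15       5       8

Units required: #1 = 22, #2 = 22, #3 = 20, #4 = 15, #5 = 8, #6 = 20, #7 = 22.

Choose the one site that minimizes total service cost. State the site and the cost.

Choose C only; total service cost 876.

With exactly 1 open, each post office uses its cheapest among the chosen.
{C}: #1→C 6·22=132, #2→C 13·22=286, #3→C 5·20=100, #4→C 10·15=150, #5→C 10·8=80, #6→C 2·20=40, #7→C 4·22=88. Service cost 876.
{F}: service cost 1082
{E}: service cost 1175
Among all 6 size-1 choices, {C} is lowest.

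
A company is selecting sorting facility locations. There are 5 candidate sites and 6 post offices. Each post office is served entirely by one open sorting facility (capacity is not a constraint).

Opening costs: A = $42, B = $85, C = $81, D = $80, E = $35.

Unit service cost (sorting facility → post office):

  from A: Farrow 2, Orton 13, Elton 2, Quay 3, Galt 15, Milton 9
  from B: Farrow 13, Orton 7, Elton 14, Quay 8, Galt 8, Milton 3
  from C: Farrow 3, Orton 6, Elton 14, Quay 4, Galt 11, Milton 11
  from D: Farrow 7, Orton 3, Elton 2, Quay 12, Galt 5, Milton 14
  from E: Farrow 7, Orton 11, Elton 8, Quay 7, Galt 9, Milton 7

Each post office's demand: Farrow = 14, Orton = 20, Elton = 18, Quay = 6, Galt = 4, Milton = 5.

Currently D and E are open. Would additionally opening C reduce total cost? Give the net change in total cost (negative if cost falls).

Current service cost with {D, E}: 291.
Adding C: each post office re-picks its cheapest; new service cost 217, saving 74.
Extra fixed cost: 81. Net change = 81 − 74 = 7.
(Totals: 406 → 413.)

No — net change +7 (cost rises by 7).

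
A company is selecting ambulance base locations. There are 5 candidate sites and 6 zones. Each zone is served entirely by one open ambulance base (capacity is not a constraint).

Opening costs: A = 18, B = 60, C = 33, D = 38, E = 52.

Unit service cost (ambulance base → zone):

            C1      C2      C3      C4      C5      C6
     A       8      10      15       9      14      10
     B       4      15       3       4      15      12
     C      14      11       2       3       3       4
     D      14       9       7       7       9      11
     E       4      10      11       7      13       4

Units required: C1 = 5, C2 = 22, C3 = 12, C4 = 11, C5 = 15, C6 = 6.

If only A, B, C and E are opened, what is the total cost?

Total cost: 529

Each zone is assigned to its cheapest site among the open ones.
{A, B, C, E}: C1→B 4·5=20, C2→A 10·22=220, C3→C 2·12=24, C4→C 3·11=33, C5→C 3·15=45, C6→C 4·6=24. Service 366; fixed 163; total 529.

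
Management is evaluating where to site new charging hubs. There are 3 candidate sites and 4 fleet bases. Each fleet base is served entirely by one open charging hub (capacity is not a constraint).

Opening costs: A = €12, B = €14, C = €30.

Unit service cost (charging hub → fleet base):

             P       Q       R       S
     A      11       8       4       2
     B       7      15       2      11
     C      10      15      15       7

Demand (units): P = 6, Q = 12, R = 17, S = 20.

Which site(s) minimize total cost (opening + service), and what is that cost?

Open A and B; minimum total cost 238.

For any fixed open set, each fleet base goes to its cheapest open site; total = fixed + service.
{A, B}: P→B 7·6=42, Q→A 8·12=96, R→B 2·17=34, S→A 2·20=40. Service 212; fixed 26; total 238.
{A, B, C}: P→B 7·6=42, Q→A 8·12=96, R→B 2·17=34, S→A 2·20=40. Service 212; fixed 56; total 268.
{A}: service 270 + fixed 12 = 282
No other subset beats 238.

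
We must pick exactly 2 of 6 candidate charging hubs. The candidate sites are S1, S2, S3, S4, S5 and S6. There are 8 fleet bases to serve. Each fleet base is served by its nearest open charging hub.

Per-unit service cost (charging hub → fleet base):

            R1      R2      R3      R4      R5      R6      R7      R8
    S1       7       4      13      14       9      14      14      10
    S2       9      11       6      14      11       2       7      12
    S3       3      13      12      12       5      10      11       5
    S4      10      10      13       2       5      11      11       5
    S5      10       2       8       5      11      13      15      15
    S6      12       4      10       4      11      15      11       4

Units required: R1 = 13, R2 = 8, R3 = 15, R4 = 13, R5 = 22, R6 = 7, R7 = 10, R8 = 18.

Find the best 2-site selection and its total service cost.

With exactly 2 open, each fleet base uses its cheapest among the chosen.
{S2, S4}: R1→S2 9·13=117, R2→S4 10·8=80, R3→S2 6·15=90, R4→S4 2·13=26, R5→S4 5·22=110, R6→S2 2·7=14, R7→S2 7·10=70, R8→S4 5·18=90. Service cost 597.
{S3, S5}: service cost 620
{S3, S6}: service cost 635
Among all 15 size-2 choices, {S2, S4} is lowest.

Choose S2 and S4; total service cost 597.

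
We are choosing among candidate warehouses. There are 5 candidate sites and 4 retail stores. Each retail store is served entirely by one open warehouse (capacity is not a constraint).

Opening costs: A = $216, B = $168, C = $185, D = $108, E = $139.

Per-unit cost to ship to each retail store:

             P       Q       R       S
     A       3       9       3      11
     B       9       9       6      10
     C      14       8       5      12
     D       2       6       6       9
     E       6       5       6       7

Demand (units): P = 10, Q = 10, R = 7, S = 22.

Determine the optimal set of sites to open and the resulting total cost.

Open D only; minimum total cost 428.

For any fixed open set, each retail store goes to its cheapest open site; total = fixed + service.
{D}: P→D 2·10=20, Q→D 6·10=60, R→D 6·7=42, S→D 9·22=198. Service 320; fixed 108; total 428.
{E}: P→E 6·10=60, Q→E 5·10=50, R→E 6·7=42, S→E 7·22=154. Service 306; fixed 139; total 445.
{D, E}: P→D 2·10=20, Q→E 5·10=50, R→D 6·7=42, S→E 7·22=154. Service 266; fixed 247; total 513.
{A, B, C, D, E}: service 245 + fixed 816 = 1061
No other subset beats 428.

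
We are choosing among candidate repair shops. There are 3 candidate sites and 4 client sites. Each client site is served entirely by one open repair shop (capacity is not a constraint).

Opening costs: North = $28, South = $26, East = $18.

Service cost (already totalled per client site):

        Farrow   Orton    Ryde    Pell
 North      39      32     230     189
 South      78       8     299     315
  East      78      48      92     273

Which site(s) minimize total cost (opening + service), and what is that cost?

For any fixed open set, each client site goes to its cheapest open site; total = fixed + service.
{North, East}: Farrow→North 39, Orton→North 32, Ryde→East 92, Pell→North 189. Service 352; fixed 46; total 398.
{North, South, East}: Farrow→North 39, Orton→South 8, Ryde→East 92, Pell→North 189. Service 328; fixed 72; total 400.
{South, East}: Farrow→South 78, Orton→South 8, Ryde→East 92, Pell→East 273. Service 451; fixed 44; total 495.
{East}: service 491 + fixed 18 = 509
No other subset beats 398.

Open North and East; minimum total cost 398.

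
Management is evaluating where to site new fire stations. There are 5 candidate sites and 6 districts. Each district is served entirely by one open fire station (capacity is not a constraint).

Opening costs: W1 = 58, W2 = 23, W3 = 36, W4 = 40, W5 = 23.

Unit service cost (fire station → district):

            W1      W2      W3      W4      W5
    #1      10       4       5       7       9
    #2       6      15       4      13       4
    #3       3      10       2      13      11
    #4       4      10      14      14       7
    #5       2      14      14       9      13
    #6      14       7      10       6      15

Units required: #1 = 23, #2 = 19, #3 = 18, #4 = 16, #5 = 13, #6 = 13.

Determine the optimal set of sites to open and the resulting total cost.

Open W1, W2 and W3; minimum total cost 502.

For any fixed open set, each district goes to its cheapest open site; total = fixed + service.
{W1, W2, W3}: #1→W2 4·23=92, #2→W3 4·19=76, #3→W3 2·18=36, #4→W1 4·16=64, #5→W1 2·13=26, #6→W2 7·13=91. Service 385; fixed 117; total 502.
{W1, W2, W5}: service 403 + fixed 104 = 507
{W1, W2}: service 441 + fixed 81 = 522
{W1, W2, W3, W4, W5}: #1→W2 4·23=92, #2→W3 4·19=76, #3→W3 2·18=36, #4→W1 4·16=64, #5→W1 2·13=26, #6→W4 6·13=78. Service 372; fixed 180; total 552.
No other subset beats 502.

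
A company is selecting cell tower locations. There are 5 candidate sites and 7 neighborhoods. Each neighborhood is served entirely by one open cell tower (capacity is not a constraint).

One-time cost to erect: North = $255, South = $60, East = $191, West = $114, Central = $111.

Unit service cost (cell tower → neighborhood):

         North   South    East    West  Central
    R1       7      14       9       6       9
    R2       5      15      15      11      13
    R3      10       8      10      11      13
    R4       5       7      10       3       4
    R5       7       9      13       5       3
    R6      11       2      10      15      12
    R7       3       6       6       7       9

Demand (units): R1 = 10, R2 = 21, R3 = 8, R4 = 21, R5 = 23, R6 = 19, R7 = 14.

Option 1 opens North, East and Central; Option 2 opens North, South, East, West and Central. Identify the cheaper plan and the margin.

Option 1: {North, East, Central}: R1→North 7·10=70, R2→North 5·21=105, R3→North 10·8=80, R4→Central 4·21=84, R5→Central 3·23=69, R6→East 10·19=190, R7→North 3·14=42. Service 640; fixed 557; total 1197.
Option 2: {North, South, East, West, Central}: R1→West 6·10=60, R2→North 5·21=105, R3→South 8·8=64, R4→West 3·21=63, R5→Central 3·23=69, R6→South 2·19=38, R7→North 3·14=42. Service 441; fixed 731; total 1172.
Difference: |1197 − 1172| = 25.

Option 2 is cheaper by 25.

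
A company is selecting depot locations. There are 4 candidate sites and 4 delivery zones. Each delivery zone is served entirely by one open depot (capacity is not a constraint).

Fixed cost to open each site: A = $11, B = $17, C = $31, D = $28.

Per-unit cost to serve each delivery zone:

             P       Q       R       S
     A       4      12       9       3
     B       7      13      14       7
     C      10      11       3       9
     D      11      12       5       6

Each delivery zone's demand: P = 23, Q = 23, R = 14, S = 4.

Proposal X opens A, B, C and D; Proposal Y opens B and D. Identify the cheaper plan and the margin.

Proposal X is cheaper by 90.

Proposal X: {A, B, C, D}: P→A 4·23=92, Q→C 11·23=253, R→C 3·14=42, S→A 3·4=12. Service 399; fixed 87; total 486.
Proposal Y: {B, D}: P→B 7·23=161, Q→D 12·23=276, R→D 5·14=70, S→D 6·4=24. Service 531; fixed 45; total 576.
Difference: |486 − 576| = 90.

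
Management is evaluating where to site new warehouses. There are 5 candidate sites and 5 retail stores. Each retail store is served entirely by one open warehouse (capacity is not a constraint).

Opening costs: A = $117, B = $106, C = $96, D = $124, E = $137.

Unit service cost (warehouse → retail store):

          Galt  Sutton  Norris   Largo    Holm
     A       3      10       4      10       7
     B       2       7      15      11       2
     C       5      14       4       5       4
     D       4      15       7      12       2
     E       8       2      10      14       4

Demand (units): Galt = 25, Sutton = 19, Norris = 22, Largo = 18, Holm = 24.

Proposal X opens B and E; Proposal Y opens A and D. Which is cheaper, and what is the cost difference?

Proposal X: {B, E}: Galt→B 2·25=50, Sutton→E 2·19=38, Norris→E 10·22=220, Largo→B 11·18=198, Holm→B 2·24=48. Service 554; fixed 243; total 797.
Proposal Y: {A, D}: Galt→A 3·25=75, Sutton→A 10·19=190, Norris→A 4·22=88, Largo→A 10·18=180, Holm→D 2·24=48. Service 581; fixed 241; total 822.
Difference: |797 − 822| = 25.

Proposal X is cheaper by 25.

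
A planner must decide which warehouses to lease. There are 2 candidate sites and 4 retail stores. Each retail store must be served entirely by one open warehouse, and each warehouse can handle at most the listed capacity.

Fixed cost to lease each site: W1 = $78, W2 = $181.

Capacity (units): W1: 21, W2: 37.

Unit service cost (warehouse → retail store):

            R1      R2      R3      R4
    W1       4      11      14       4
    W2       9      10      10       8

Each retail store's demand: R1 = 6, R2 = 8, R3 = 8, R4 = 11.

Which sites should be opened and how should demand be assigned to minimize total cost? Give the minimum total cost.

Minimum total cost: 483

Open {W2}: R1→W2 9·6=54, R2→W2 10·8=80, R3→W2 10·8=80, R4→W2 8·11=88.
Loads: W2 carries 33/37. Service 302; fixed 181; total 483.
Next best feasible plan costs 487.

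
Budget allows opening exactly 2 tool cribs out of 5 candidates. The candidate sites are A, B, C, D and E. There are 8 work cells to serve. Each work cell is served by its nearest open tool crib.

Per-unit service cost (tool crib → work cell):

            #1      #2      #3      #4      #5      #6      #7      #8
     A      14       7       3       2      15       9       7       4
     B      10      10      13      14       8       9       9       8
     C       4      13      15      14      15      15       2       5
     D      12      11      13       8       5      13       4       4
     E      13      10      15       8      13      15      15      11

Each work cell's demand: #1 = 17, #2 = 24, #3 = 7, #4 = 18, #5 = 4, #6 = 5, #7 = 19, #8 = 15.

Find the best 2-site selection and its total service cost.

Choose A and C; total service cost 496.

With exactly 2 open, each work cell uses its cheapest among the chosen.
{A, C}: #1→C 4·17=68, #2→A 7·24=168, #3→A 3·7=21, #4→A 2·18=36, #5→A 15·4=60, #6→A 9·5=45, #7→C 2·19=38, #8→A 4·15=60. Service cost 496.
{A, D}: service cost 630
{A, B}: service cost 665
Among all 10 size-2 choices, {A, C} is lowest.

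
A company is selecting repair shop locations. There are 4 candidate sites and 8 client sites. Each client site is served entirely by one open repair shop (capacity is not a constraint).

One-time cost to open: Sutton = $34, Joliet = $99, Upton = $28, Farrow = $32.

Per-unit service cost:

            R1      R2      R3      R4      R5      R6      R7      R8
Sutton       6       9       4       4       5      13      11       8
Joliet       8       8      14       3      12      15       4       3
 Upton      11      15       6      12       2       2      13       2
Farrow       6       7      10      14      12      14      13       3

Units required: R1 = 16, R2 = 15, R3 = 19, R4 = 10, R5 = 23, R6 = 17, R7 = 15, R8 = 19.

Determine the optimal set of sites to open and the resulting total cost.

Open Sutton, Joliet and Upton; minimum total cost 661.

For any fixed open set, each client site goes to its cheapest open site; total = fixed + service.
{Sutton, Joliet, Upton}: R1→Sutton 6·16=96, R2→Joliet 8·15=120, R3→Sutton 4·19=76, R4→Joliet 3·10=30, R5→Upton 2·23=46, R6→Upton 2·17=34, R7→Joliet 4·15=60, R8→Upton 2·19=38. Service 500; fixed 161; total 661.
{Sutton, Joliet, Upton, Farrow}: service 485 + fixed 193 = 678
{Joliet, Upton, Farrow}: R1→Farrow 6·16=96, R2→Farrow 7·15=105, R3→Upton 6·19=114, R4→Joliet 3·10=30, R5→Upton 2·23=46, R6→Upton 2·17=34, R7→Joliet 4·15=60, R8→Upton 2·19=38. Service 523; fixed 159; total 682.
{Upton}: R1→Upton 11·16=176, R2→Upton 15·15=225, R3→Upton 6·19=114, R4→Upton 12·10=120, R5→Upton 2·23=46, R6→Upton 2·17=34, R7→Upton 13·15=195, R8→Upton 2·19=38. Service 948; fixed 28; total 976.
No other subset beats 661.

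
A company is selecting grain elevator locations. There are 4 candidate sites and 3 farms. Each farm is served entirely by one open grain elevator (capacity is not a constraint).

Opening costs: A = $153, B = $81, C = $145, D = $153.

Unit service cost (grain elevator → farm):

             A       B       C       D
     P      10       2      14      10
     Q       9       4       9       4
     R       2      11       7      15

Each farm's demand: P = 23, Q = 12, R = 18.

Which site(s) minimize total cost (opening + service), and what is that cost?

For any fixed open set, each farm goes to its cheapest open site; total = fixed + service.
{A, B}: P→B 2·23=46, Q→B 4·12=48, R→A 2·18=36. Service 130; fixed 234; total 364.
{B}: P→B 2·23=46, Q→B 4·12=48, R→B 11·18=198. Service 292; fixed 81; total 373.
{B, C}: service 220 + fixed 226 = 446
{A, B, C, D}: service 130 + fixed 532 = 662
No other subset beats 364.

Open A and B; minimum total cost 364.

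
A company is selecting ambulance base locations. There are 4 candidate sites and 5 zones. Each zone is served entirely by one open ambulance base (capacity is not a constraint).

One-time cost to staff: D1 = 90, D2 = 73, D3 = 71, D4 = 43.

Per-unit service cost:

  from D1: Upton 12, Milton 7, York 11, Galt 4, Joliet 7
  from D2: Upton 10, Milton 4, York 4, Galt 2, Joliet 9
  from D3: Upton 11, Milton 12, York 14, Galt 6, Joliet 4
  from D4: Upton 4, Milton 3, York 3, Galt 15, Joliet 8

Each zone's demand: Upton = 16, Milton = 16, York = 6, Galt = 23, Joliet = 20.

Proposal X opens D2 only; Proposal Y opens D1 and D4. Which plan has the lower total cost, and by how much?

Proposal Y is cheaper by 52.

Proposal X: {D2}: Upton→D2 10·16=160, Milton→D2 4·16=64, York→D2 4·6=24, Galt→D2 2·23=46, Joliet→D2 9·20=180. Service 474; fixed 73; total 547.
Proposal Y: {D1, D4}: Upton→D4 4·16=64, Milton→D4 3·16=48, York→D4 3·6=18, Galt→D1 4·23=92, Joliet→D1 7·20=140. Service 362; fixed 133; total 495.
Difference: |547 − 495| = 52.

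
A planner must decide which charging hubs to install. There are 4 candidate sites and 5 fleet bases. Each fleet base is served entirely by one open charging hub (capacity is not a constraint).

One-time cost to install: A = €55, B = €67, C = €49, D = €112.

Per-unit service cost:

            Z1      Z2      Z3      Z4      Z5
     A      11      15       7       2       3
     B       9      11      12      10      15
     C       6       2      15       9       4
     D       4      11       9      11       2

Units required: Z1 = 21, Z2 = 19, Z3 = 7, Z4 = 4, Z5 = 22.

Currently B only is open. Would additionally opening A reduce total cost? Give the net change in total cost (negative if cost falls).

Current service cost with {B}: 852.
Adding A: each fleet base re-picks its cheapest; new service cost 521, saving 331.
Extra fixed cost: 55. Net change = 55 − 331 = -276.
(Totals: 919 → 643.)

Yes — net change −276 (cost falls by 276).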